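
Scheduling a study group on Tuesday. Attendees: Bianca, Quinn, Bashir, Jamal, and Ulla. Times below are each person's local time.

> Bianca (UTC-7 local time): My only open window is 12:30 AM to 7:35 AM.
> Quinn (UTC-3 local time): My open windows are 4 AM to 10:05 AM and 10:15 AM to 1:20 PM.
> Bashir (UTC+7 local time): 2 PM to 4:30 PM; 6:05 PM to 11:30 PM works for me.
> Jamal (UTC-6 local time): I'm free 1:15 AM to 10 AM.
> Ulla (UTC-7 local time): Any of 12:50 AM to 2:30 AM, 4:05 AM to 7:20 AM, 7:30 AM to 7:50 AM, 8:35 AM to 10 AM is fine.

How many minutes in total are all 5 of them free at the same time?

290

Bianca in UTC: 07:30-14:35 (add 7h to convert from UTC-7).
Quinn in UTC: 07:00-13:05, 13:15-16:20 (add 3h to convert from UTC-3).
Bashir in UTC: 07:00-09:30, 11:05-16:30 (subtract 7h to convert from UTC+7).
Jamal in UTC: 07:15-16:00 (add 6h to convert from UTC-6).
Ulla in UTC: 07:50-09:30, 11:05-14:20, 14:30-14:50, 15:35-17:00 (add 7h to convert from UTC-7).
Bianca ∩ Quinn: 07:30-13:05, 13:15-14:35.
Bianca ∩ Quinn ∩ Bashir: 07:30-09:30, 11:05-13:05, 13:15-14:35.
Bianca ∩ Quinn ∩ Bashir ∩ Jamal: 07:30-09:30, 11:05-13:05, 13:15-14:35.
Bianca ∩ Quinn ∩ Bashir ∩ Jamal ∩ Ulla: 07:50-09:30, 11:05-13:05, 13:15-14:20, 14:30-14:35.
Summing the common windows: 100 + 120 + 65 + 5 = 290 minutes.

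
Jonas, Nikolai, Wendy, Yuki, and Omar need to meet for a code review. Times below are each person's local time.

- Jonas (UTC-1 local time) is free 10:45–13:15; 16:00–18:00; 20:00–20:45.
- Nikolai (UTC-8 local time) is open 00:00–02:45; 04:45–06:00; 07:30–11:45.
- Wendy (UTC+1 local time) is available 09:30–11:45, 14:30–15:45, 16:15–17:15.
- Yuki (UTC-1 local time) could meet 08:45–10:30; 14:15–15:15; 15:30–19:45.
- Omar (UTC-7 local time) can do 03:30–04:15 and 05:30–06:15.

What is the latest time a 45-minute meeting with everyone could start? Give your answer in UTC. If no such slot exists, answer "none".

Jonas in UTC: 11:45-14:15, 17:00-19:00, 21:00-21:45 (add 1h to convert from UTC-1).
Nikolai in UTC: 08:00-10:45, 12:45-14:00, 15:30-19:45 (add 8h to convert from UTC-8).
Wendy in UTC: 08:30-10:45, 13:30-14:45, 15:15-16:15 (subtract 1h to convert from UTC+1).
Yuki in UTC: 09:45-11:30, 15:15-16:15, 16:30-20:45 (add 1h to convert from UTC-1).
Omar in UTC: 10:30-11:15, 12:30-13:15 (add 7h to convert from UTC-7).
Jonas ∩ Nikolai: 12:45-14:00, 17:00-19:00.
Jonas ∩ Nikolai ∩ Wendy: 13:30-14:00.
Jonas ∩ Nikolai ∩ Wendy ∩ Yuki: ∅.
Jonas ∩ Nikolai ∩ Wendy ∩ Yuki ∩ Omar: ∅.
There is no time when everyone is free.
No common window is at least 45 minutes long.

none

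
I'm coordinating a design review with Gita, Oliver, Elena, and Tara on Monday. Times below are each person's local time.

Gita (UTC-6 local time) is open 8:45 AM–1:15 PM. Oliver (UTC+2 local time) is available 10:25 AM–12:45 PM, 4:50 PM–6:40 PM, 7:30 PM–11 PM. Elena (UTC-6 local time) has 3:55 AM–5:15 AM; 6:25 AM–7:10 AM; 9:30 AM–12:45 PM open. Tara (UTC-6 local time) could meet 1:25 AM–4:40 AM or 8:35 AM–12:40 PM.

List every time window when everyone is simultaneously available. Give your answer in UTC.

15:30-16:40, 17:30-18:40

Gita in UTC: 14:45-19:15 (add 6h to convert from UTC-6).
Oliver in UTC: 08:25-10:45, 14:50-16:40, 17:30-21:00 (subtract 2h to convert from UTC+2).
Elena in UTC: 09:55-11:15, 12:25-13:10, 15:30-18:45 (add 6h to convert from UTC-6).
Tara in UTC: 07:25-10:40, 14:35-18:40 (add 6h to convert from UTC-6).
Gita ∩ Oliver: 14:50-16:40, 17:30-19:15.
Gita ∩ Oliver ∩ Elena: 15:30-16:40, 17:30-18:45.
Gita ∩ Oliver ∩ Elena ∩ Tara: 15:30-16:40, 17:30-18:40.
So the common availability across everyone is 15:30-16:40, 17:30-18:40.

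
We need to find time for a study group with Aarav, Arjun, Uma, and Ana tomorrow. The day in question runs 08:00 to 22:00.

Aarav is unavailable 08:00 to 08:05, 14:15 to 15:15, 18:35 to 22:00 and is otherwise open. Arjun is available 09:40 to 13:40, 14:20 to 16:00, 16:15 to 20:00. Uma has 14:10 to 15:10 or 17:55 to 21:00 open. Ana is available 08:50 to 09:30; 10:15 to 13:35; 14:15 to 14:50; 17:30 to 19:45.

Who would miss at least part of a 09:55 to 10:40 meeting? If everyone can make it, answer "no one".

Aarav free: 08:05-14:15, 15:15-18:35 (invert busy blocks within the working day).
Arjun free: 09:40-13:40, 14:20-16:00, 16:15-20:00.
Uma free: 14:10-15:10, 17:55-21:00.
Ana free: 08:50-09:30, 10:15-13:35, 14:15-14:50, 17:30-19:45.
Aarav: free for 09:55-10:40. Arjun: free for 09:55-10:40. Uma: not fully free for 09:55-10:40. Ana: not fully free for 09:55-10:40.

Ana, Uma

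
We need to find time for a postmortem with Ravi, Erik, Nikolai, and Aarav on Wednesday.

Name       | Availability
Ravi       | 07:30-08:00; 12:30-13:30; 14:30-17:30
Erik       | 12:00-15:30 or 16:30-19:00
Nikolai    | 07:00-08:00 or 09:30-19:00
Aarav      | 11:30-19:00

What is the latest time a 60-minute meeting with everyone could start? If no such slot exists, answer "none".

Ravi ∩ Erik: 12:30-13:30, 14:30-15:30, 16:30-17:30.
Ravi ∩ Erik ∩ Nikolai: 12:30-13:30, 14:30-15:30, 16:30-17:30.
Ravi ∩ Erik ∩ Nikolai ∩ Aarav: 12:30-13:30, 14:30-15:30, 16:30-17:30.
The last common window of at least 60 minutes is 16:30-17:30; a 60-minute meeting can start as late as 16:30 and still end by 17:30.

16:30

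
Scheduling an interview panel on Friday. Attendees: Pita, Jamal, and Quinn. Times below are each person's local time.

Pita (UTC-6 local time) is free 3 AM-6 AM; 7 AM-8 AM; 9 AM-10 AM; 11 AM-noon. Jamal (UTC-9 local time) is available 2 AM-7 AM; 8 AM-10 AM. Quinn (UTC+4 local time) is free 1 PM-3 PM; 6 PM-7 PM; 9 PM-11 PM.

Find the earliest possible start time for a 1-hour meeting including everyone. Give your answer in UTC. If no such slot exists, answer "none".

17:00

Pita in UTC: 09:00-12:00, 13:00-14:00, 15:00-16:00, 17:00-18:00 (add 6h to convert from UTC-6).
Jamal in UTC: 11:00-16:00, 17:00-19:00 (add 9h to convert from UTC-9).
Quinn in UTC: 09:00-11:00, 14:00-15:00, 17:00-19:00 (subtract 4h to convert from UTC+4).
Pita ∩ Jamal: 11:00-12:00, 13:00-14:00, 15:00-16:00, 17:00-18:00.
Pita ∩ Jamal ∩ Quinn: 17:00-18:00.
So the common availability across everyone is 17:00-18:00.
The first common window of at least 60 minutes is 17:00-18:00, so the earliest start is 17:00.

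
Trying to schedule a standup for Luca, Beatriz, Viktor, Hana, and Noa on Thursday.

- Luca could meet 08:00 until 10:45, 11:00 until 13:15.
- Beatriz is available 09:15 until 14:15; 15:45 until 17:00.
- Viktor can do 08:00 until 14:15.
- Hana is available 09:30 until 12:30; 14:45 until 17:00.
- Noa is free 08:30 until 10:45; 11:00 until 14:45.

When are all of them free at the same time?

09:30-10:45, 11:00-12:30

Luca ∩ Beatriz: 09:15-10:45, 11:00-13:15.
Luca ∩ Beatriz ∩ Viktor: 09:15-10:45, 11:00-13:15.
Luca ∩ Beatriz ∩ Viktor ∩ Hana: 09:30-10:45, 11:00-12:30.
Luca ∩ Beatriz ∩ Viktor ∩ Hana ∩ Noa: 09:30-10:45, 11:00-12:30.
Those are the intersection windows.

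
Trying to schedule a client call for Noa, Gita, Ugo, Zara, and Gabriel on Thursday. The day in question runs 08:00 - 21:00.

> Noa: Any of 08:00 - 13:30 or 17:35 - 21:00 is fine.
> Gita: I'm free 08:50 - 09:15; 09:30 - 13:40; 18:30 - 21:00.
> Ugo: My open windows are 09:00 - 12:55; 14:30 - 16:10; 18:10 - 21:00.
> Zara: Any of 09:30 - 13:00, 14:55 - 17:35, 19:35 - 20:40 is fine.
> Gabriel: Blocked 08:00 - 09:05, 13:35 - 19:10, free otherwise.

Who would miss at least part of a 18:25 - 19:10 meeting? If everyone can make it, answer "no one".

Gabriel, Gita, Zara

Noa free: 08:00-13:30, 17:35-21:00.
Gita free: 08:50-09:15, 09:30-13:40, 18:30-21:00.
Ugo free: 09:00-12:55, 14:30-16:10, 18:10-21:00.
Zara free: 09:30-13:00, 14:55-17:35, 19:35-20:40.
Gabriel free: 09:05-13:35, 19:10-21:00 (invert busy blocks within the working day).
Noa: free for 18:25-19:10. Gita: not fully free for 18:25-19:10. Ugo: free for 18:25-19:10. Zara: not fully free for 18:25-19:10. Gabriel: not fully free for 18:25-19:10.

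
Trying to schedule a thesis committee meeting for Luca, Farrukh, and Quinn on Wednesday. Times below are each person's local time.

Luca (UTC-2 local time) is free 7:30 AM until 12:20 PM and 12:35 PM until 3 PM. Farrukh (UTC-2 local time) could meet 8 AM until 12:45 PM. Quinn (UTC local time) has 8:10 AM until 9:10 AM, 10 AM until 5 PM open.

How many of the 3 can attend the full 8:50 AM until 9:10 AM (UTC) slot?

1

Luca in UTC: 09:30-14:20, 14:35-17:00 (add 2h to convert from UTC-2).
Farrukh in UTC: 10:00-14:45 (add 2h to convert from UTC-2).
Quinn in UTC: 08:10-09:10, 10:00-17:00.
Quinn can make the full 08:50-09:10 slot — that's 1.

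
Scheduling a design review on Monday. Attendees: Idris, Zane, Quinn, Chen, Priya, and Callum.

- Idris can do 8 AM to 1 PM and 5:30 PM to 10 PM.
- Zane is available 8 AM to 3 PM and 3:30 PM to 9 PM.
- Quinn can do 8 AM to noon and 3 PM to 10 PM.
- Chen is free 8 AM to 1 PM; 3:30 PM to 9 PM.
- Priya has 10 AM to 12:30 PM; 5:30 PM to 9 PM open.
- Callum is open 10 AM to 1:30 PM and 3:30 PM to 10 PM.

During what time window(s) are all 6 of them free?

10:00-12:00, 17:30-21:00

Idris ∩ Zane: 08:00-13:00, 17:30-21:00.
Idris ∩ Zane ∩ Quinn: 08:00-12:00, 17:30-21:00.
Idris ∩ Zane ∩ Quinn ∩ Chen: 08:00-12:00, 17:30-21:00.
Idris ∩ Zane ∩ Quinn ∩ Chen ∩ Priya: 10:00-12:00, 17:30-21:00.
Idris ∩ Zane ∩ Quinn ∩ Chen ∩ Priya ∩ Callum: 10:00-12:00, 17:30-21:00.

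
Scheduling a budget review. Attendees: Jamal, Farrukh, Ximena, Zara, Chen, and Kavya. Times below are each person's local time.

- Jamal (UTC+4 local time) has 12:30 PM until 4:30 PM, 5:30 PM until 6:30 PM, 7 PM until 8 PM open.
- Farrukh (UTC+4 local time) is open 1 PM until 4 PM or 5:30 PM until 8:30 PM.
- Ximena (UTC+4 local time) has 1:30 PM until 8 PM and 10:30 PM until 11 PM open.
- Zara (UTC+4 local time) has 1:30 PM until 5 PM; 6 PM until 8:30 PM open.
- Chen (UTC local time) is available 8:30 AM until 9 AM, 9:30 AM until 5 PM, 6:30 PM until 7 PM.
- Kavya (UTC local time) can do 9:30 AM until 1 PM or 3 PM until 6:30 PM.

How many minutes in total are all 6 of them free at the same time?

210

Jamal in UTC: 08:30-12:30, 13:30-14:30, 15:00-16:00 (subtract 4h to convert from UTC+4).
Farrukh in UTC: 09:00-12:00, 13:30-16:30 (subtract 4h to convert from UTC+4).
Ximena in UTC: 09:30-16:00, 18:30-19:00 (subtract 4h to convert from UTC+4).
Zara in UTC: 09:30-13:00, 14:00-16:30 (subtract 4h to convert from UTC+4).
Chen in UTC: 08:30-09:00, 09:30-17:00, 18:30-19:00.
Kavya in UTC: 09:30-13:00, 15:00-18:30.
Jamal ∩ Farrukh: 09:00-12:00, 13:30-14:30, 15:00-16:00.
Jamal ∩ Farrukh ∩ Ximena: 09:30-12:00, 13:30-14:30, 15:00-16:00.
Jamal ∩ Farrukh ∩ Ximena ∩ Zara: 09:30-12:00, 14:00-14:30, 15:00-16:00.
Jamal ∩ Farrukh ∩ Ximena ∩ Zara ∩ Chen: 09:30-12:00, 14:00-14:30, 15:00-16:00.
Jamal ∩ Farrukh ∩ Ximena ∩ Zara ∩ Chen ∩ Kavya: 09:30-12:00, 15:00-16:00.
So the common availability across everyone is 09:30-12:00, 15:00-16:00.
Summing the common windows: 150 + 60 = 210 minutes.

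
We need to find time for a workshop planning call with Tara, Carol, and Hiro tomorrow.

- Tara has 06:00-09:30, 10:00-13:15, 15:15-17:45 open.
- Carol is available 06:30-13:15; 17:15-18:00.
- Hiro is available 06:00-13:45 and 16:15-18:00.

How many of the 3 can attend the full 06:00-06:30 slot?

Tara and Hiro can make the full 06:00-06:30 slot — that's 2.

2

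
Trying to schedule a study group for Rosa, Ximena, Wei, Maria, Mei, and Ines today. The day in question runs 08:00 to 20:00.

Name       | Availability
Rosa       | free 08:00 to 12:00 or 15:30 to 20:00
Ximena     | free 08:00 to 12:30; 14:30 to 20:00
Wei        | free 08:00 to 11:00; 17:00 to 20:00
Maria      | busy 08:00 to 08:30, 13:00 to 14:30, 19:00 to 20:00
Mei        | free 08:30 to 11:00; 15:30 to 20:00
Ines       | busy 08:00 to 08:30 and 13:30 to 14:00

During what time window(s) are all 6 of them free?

08:30-11:00, 17:00-19:00

Rosa free: 08:00-12:00, 15:30-20:00.
Ximena free: 08:00-12:30, 14:30-20:00.
Wei free: 08:00-11:00, 17:00-20:00.
Maria free: 08:30-13:00, 14:30-19:00 (invert busy blocks within the working day).
Mei free: 08:30-11:00, 15:30-20:00.
Ines free: 08:30-13:30, 14:00-20:00 (invert busy blocks within the working day).
Rosa ∩ Ximena: 08:00-12:00, 15:30-20:00.
Rosa ∩ Ximena ∩ Wei: 08:00-11:00, 17:00-20:00.
Rosa ∩ Ximena ∩ Wei ∩ Maria: 08:30-11:00, 17:00-19:00.
Rosa ∩ Ximena ∩ Wei ∩ Maria ∩ Mei: 08:30-11:00, 17:00-19:00.
Rosa ∩ Ximena ∩ Wei ∩ Maria ∩ Mei ∩ Ines: 08:30-11:00, 17:00-19:00.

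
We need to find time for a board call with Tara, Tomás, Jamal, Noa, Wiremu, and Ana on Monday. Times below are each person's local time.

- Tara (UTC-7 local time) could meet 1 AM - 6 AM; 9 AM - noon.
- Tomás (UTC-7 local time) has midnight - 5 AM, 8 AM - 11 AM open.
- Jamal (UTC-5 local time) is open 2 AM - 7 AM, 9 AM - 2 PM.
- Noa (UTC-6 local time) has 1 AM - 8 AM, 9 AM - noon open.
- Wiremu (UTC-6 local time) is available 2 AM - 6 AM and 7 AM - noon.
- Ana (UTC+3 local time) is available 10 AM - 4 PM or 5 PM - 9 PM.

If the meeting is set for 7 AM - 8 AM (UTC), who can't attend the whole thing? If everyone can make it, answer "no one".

Tara in UTC: 08:00-13:00, 16:00-19:00 (add 7h to convert from UTC-7).
Tomás in UTC: 07:00-12:00, 15:00-18:00 (add 7h to convert from UTC-7).
Jamal in UTC: 07:00-12:00, 14:00-19:00 (add 5h to convert from UTC-5).
Noa in UTC: 07:00-14:00, 15:00-18:00 (add 6h to convert from UTC-6).
Wiremu in UTC: 08:00-12:00, 13:00-18:00 (add 6h to convert from UTC-6).
Ana in UTC: 07:00-13:00, 14:00-18:00 (subtract 3h to convert from UTC+3).
Tara: not fully free for 07:00-08:00. Tomás: free for 07:00-08:00. Jamal: free for 07:00-08:00. Noa: free for 07:00-08:00. Wiremu: not fully free for 07:00-08:00. Ana: free for 07:00-08:00.

Tara, Wiremu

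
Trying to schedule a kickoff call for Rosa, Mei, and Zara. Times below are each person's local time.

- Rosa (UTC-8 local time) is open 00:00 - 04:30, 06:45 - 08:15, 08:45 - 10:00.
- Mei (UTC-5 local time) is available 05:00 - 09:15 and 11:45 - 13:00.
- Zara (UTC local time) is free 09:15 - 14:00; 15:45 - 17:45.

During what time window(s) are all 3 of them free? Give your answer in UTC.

10:00-12:30, 16:45-17:45

Rosa in UTC: 08:00-12:30, 14:45-16:15, 16:45-18:00 (add 8h to convert from UTC-8).
Mei in UTC: 10:00-14:15, 16:45-18:00 (add 5h to convert from UTC-5).
Zara in UTC: 09:15-14:00, 15:45-17:45.
Rosa ∩ Mei: 10:00-12:30, 16:45-18:00.
Rosa ∩ Mei ∩ Zara: 10:00-12:30, 16:45-17:45.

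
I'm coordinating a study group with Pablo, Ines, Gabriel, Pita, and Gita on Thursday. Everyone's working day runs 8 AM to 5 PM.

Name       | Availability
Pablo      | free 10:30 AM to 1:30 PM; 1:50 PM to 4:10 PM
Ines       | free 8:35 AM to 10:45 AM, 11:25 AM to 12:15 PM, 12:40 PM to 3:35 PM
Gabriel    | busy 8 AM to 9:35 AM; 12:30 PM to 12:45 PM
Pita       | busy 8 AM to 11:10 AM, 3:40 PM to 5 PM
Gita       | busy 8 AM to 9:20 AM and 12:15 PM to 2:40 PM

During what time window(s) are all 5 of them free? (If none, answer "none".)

Pablo free: 10:30-13:30, 13:50-16:10.
Ines free: 08:35-10:45, 11:25-12:15, 12:40-15:35.
Gabriel free: 09:35-12:30, 12:45-17:00 (invert busy blocks within the working day).
Pita free: 11:10-15:40 (invert busy blocks within the working day).
Gita free: 09:20-12:15, 14:40-17:00 (invert busy blocks within the working day).
Pablo ∩ Ines: 10:30-10:45, 11:25-12:15, 12:40-13:30, 13:50-15:35.
Pablo ∩ Ines ∩ Gabriel: 10:30-10:45, 11:25-12:15, 12:45-13:30, 13:50-15:35.
Pablo ∩ Ines ∩ Gabriel ∩ Pita: 11:25-12:15, 12:45-13:30, 13:50-15:35.
Pablo ∩ Ines ∩ Gabriel ∩ Pita ∩ Gita: 11:25-12:15, 14:40-15:35.
So the common availability across everyone is 11:25-12:15, 14:40-15:35.

11:25-12:15, 14:40-15:35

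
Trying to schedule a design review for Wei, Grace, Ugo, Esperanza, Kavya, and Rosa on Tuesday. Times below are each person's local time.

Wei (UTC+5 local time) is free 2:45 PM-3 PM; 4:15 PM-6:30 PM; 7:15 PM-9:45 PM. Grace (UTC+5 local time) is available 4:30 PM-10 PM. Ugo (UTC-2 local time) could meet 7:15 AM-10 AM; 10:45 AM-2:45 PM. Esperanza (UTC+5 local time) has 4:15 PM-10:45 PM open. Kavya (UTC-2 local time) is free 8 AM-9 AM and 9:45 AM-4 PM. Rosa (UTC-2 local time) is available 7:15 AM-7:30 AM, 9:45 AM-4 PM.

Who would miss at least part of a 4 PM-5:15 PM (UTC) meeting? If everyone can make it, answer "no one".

Grace, Ugo, Wei

Wei in UTC: 09:45-10:00, 11:15-13:30, 14:15-16:45 (subtract 5h to convert from UTC+5).
Grace in UTC: 11:30-17:00 (subtract 5h to convert from UTC+5).
Ugo in UTC: 09:15-12:00, 12:45-16:45 (add 2h to convert from UTC-2).
Esperanza in UTC: 11:15-17:45 (subtract 5h to convert from UTC+5).
Kavya in UTC: 10:00-11:00, 11:45-18:00 (add 2h to convert from UTC-2).
Rosa in UTC: 09:15-09:30, 11:45-18:00 (add 2h to convert from UTC-2).
Wei: not fully free for 16:00-17:15. Grace: not fully free for 16:00-17:15. Ugo: not fully free for 16:00-17:15. Esperanza: free for 16:00-17:15. Kavya: free for 16:00-17:15. Rosa: free for 16:00-17:15.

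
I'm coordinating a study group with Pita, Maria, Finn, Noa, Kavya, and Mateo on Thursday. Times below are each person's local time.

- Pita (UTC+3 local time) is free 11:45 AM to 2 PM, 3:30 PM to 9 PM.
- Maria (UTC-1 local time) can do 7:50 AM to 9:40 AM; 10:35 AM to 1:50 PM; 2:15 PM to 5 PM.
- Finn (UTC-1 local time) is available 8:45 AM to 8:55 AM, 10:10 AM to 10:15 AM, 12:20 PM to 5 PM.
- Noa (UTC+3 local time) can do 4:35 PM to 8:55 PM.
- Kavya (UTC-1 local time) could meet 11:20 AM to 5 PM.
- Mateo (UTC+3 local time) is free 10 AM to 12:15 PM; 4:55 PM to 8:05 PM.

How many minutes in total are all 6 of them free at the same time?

Pita in UTC: 08:45-11:00, 12:30-18:00 (subtract 3h to convert from UTC+3).
Maria in UTC: 08:50-10:40, 11:35-14:50, 15:15-18:00 (add 1h to convert from UTC-1).
Finn in UTC: 09:45-09:55, 11:10-11:15, 13:20-18:00 (add 1h to convert from UTC-1).
Noa in UTC: 13:35-17:55 (subtract 3h to convert from UTC+3).
Kavya in UTC: 12:20-18:00 (add 1h to convert from UTC-1).
Mateo in UTC: 07:00-09:15, 13:55-17:05 (subtract 3h to convert from UTC+3).
Pita ∩ Maria: 08:50-10:40, 12:30-14:50, 15:15-18:00.
Pita ∩ Maria ∩ Finn: 09:45-09:55, 13:20-14:50, 15:15-18:00.
Pita ∩ Maria ∩ Finn ∩ Noa: 13:35-14:50, 15:15-17:55.
Pita ∩ Maria ∩ Finn ∩ Noa ∩ Kavya: 13:35-14:50, 15:15-17:55.
Pita ∩ Maria ∩ Finn ∩ Noa ∩ Kavya ∩ Mateo: 13:55-14:50, 15:15-17:05.
So the common availability across everyone is 13:55-14:50, 15:15-17:05.
Summing the common windows: 55 + 110 = 165 minutes.

165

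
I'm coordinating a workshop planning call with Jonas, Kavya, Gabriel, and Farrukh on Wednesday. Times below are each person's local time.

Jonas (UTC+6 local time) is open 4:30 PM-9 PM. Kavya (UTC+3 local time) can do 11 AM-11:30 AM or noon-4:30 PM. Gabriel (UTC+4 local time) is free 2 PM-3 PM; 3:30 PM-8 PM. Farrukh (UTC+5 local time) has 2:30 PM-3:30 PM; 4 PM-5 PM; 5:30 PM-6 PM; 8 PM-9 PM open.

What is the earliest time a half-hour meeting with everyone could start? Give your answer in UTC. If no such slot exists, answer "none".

Jonas in UTC: 10:30-15:00 (subtract 6h to convert from UTC+6).
Kavya in UTC: 08:00-08:30, 09:00-13:30 (subtract 3h to convert from UTC+3).
Gabriel in UTC: 10:00-11:00, 11:30-16:00 (subtract 4h to convert from UTC+4).
Farrukh in UTC: 09:30-10:30, 11:00-12:00, 12:30-13:00, 15:00-16:00 (subtract 5h to convert from UTC+5).
Jonas ∩ Kavya: 10:30-13:30.
Jonas ∩ Kavya ∩ Gabriel: 10:30-11:00, 11:30-13:30.
Jonas ∩ Kavya ∩ Gabriel ∩ Farrukh: 11:30-12:00, 12:30-13:00.
So the common availability across everyone is 11:30-12:00, 12:30-13:00.
The first common window of at least 30 minutes is 11:30-12:00, so the earliest start is 11:30.

11:30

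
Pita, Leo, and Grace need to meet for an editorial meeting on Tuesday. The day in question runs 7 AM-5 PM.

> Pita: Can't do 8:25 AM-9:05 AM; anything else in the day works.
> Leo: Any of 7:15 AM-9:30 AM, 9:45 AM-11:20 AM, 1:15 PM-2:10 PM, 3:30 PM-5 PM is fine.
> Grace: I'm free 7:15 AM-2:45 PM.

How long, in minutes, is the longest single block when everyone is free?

95

Pita free: 07:00-08:25, 09:05-17:00 (invert busy blocks within the working day).
Leo free: 07:15-09:30, 09:45-11:20, 13:15-14:10, 15:30-17:00.
Grace free: 07:15-14:45.
Pita ∩ Leo: 07:15-08:25, 09:05-09:30, 09:45-11:20, 13:15-14:10, 15:30-17:00.
Pita ∩ Leo ∩ Grace: 07:15-08:25, 09:05-09:30, 09:45-11:20, 13:15-14:10.
The longest is 09:45-11:20 at 95 minutes.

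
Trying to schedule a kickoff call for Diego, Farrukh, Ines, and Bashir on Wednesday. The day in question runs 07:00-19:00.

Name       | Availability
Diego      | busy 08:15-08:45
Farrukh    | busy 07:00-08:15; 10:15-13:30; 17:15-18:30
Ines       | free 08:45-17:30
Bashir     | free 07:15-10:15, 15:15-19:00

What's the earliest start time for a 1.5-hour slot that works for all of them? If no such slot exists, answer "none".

08:45

Diego free: 07:00-08:15, 08:45-19:00 (invert busy blocks within the working day).
Farrukh free: 08:15-10:15, 13:30-17:15, 18:30-19:00 (invert busy blocks within the working day).
Ines free: 08:45-17:30.
Bashir free: 07:15-10:15, 15:15-19:00.
Diego ∩ Farrukh: 08:45-10:15, 13:30-17:15, 18:30-19:00.
Diego ∩ Farrukh ∩ Ines: 08:45-10:15, 13:30-17:15.
Diego ∩ Farrukh ∩ Ines ∩ Bashir: 08:45-10:15, 15:15-17:15.
Those are the intersection windows.
The first common window of at least 90 minutes is 08:45-10:15, so the earliest start is 08:45.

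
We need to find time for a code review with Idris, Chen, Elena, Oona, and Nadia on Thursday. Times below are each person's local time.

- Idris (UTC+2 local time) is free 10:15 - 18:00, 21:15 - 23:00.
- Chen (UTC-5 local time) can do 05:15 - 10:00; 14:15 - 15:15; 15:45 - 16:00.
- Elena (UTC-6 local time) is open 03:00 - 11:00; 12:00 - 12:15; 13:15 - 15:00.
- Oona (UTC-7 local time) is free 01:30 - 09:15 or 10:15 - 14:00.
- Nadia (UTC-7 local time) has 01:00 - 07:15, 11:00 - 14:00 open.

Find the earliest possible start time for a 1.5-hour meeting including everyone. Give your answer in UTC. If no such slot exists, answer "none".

10:15

Idris in UTC: 08:15-16:00, 19:15-21:00 (subtract 2h to convert from UTC+2).
Chen in UTC: 10:15-15:00, 19:15-20:15, 20:45-21:00 (add 5h to convert from UTC-5).
Elena in UTC: 09:00-17:00, 18:00-18:15, 19:15-21:00 (add 6h to convert from UTC-6).
Oona in UTC: 08:30-16:15, 17:15-21:00 (add 7h to convert from UTC-7).
Nadia in UTC: 08:00-14:15, 18:00-21:00 (add 7h to convert from UTC-7).
Idris ∩ Chen: 10:15-15:00, 19:15-20:15, 20:45-21:00.
Idris ∩ Chen ∩ Elena: 10:15-15:00, 19:15-20:15, 20:45-21:00.
Idris ∩ Chen ∩ Elena ∩ Oona: 10:15-15:00, 19:15-20:15, 20:45-21:00.
Idris ∩ Chen ∩ Elena ∩ Oona ∩ Nadia: 10:15-14:15, 19:15-20:15, 20:45-21:00.
The first common window of at least 90 minutes is 10:15-14:15, so the earliest start is 10:15.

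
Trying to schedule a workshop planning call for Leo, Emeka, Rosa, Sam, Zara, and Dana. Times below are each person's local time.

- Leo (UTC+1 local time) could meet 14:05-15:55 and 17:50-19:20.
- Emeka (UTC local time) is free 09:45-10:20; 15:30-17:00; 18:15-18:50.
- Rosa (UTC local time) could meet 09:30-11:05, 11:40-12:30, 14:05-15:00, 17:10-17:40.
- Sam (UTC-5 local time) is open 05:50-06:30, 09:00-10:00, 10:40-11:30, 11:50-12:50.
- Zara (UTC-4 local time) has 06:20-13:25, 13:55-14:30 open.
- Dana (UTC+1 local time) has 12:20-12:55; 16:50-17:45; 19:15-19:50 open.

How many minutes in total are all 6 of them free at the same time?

Leo in UTC: 13:05-14:55, 16:50-18:20 (subtract 1h to convert from UTC+1).
Emeka in UTC: 09:45-10:20, 15:30-17:00, 18:15-18:50.
Rosa in UTC: 09:30-11:05, 11:40-12:30, 14:05-15:00, 17:10-17:40.
Sam in UTC: 10:50-11:30, 14:00-15:00, 15:40-16:30, 16:50-17:50 (add 5h to convert from UTC-5).
Zara in UTC: 10:20-17:25, 17:55-18:30 (add 4h to convert from UTC-4).
Dana in UTC: 11:20-11:55, 15:50-16:45, 18:15-18:50 (subtract 1h to convert from UTC+1).
Leo ∩ Emeka: 16:50-17:00, 18:15-18:20.
Leo ∩ Emeka ∩ Rosa: ∅.
Leo ∩ Emeka ∩ Rosa ∩ Sam: ∅.
Leo ∩ Emeka ∩ Rosa ∩ Sam ∩ Zara: ∅.
Leo ∩ Emeka ∩ Rosa ∩ Sam ∩ Zara ∩ Dana: ∅.
There is no time when everyone is free.
There is no common window, so the total is 0 minutes.

0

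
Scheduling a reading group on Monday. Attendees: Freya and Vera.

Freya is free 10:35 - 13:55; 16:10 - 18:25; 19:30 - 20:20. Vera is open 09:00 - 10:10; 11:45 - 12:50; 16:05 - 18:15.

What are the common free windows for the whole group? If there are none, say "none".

Freya ∩ Vera: 11:45-12:50, 16:10-18:15.
Those are the intersection windows.

11:45-12:50, 16:10-18:15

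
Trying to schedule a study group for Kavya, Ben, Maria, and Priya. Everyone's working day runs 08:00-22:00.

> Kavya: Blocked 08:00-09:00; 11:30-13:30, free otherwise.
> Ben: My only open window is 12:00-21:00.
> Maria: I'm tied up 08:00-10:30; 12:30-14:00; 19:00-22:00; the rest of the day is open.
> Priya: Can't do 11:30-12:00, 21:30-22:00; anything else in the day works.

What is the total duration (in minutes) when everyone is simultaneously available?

Kavya free: 09:00-11:30, 13:30-22:00 (invert busy blocks within the working day).
Ben free: 12:00-21:00.
Maria free: 10:30-12:30, 14:00-19:00 (invert busy blocks within the working day).
Priya free: 08:00-11:30, 12:00-21:30 (invert busy blocks within the working day).
Kavya ∩ Ben: 13:30-21:00.
Kavya ∩ Ben ∩ Maria: 14:00-19:00.
Kavya ∩ Ben ∩ Maria ∩ Priya: 14:00-19:00.
That's a single block of 300 minutes.

300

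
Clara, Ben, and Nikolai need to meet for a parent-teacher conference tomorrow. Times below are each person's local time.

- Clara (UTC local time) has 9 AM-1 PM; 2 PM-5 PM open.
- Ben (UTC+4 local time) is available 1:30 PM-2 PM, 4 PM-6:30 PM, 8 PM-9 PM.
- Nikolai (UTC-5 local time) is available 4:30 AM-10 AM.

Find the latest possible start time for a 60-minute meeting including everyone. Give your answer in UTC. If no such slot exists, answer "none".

Clara in UTC: 09:00-13:00, 14:00-17:00.
Ben in UTC: 09:30-10:00, 12:00-14:30, 16:00-17:00 (subtract 4h to convert from UTC+4).
Nikolai in UTC: 09:30-15:00 (add 5h to convert from UTC-5).
Clara ∩ Ben: 09:30-10:00, 12:00-13:00, 14:00-14:30, 16:00-17:00.
Clara ∩ Ben ∩ Nikolai: 09:30-10:00, 12:00-13:00, 14:00-14:30.
Those are the intersection windows.
The last common window of at least 60 minutes is 12:00-13:00; a 60-minute meeting can start as late as 12:00 and still end by 13:00.

12:00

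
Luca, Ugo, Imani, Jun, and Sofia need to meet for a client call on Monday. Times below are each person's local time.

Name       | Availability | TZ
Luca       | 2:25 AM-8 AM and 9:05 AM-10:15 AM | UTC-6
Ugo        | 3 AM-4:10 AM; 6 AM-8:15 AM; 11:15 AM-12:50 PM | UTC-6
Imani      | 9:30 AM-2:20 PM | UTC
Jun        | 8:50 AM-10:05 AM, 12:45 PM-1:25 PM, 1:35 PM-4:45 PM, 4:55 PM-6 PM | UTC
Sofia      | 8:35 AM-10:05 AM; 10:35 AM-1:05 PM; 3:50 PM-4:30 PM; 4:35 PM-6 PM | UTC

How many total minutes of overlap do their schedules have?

Luca in UTC: 08:25-14:00, 15:05-16:15 (add 6h to convert from UTC-6).
Ugo in UTC: 09:00-10:10, 12:00-14:15, 17:15-18:50 (add 6h to convert from UTC-6).
Imani in UTC: 09:30-14:20.
Jun in UTC: 08:50-10:05, 12:45-13:25, 13:35-16:45, 16:55-18:00.
Sofia in UTC: 08:35-10:05, 10:35-13:05, 15:50-16:30, 16:35-18:00.
Luca ∩ Ugo: 09:00-10:10, 12:00-14:00.
Luca ∩ Ugo ∩ Imani: 09:30-10:10, 12:00-14:00.
Luca ∩ Ugo ∩ Imani ∩ Jun: 09:30-10:05, 12:45-13:25, 13:35-14:00.
Luca ∩ Ugo ∩ Imani ∩ Jun ∩ Sofia: 09:30-10:05, 12:45-13:05.
Summing the common windows: 35 + 20 = 55 minutes.

55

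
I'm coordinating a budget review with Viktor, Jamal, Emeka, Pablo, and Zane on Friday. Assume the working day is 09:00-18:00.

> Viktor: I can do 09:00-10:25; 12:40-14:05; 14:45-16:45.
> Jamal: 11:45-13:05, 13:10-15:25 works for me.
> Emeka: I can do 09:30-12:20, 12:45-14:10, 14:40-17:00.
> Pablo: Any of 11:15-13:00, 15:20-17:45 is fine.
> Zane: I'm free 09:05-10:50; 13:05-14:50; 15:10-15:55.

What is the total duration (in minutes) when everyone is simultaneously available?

5

Viktor ∩ Jamal: 12:40-13:05, 13:10-14:05, 14:45-15:25.
Viktor ∩ Jamal ∩ Emeka: 12:45-13:05, 13:10-14:05, 14:45-15:25.
Viktor ∩ Jamal ∩ Emeka ∩ Pablo: 12:45-13:00, 15:20-15:25.
Viktor ∩ Jamal ∩ Emeka ∩ Pablo ∩ Zane: 15:20-15:25.
Those are the intersection windows.
That's a single block of 5 minutes.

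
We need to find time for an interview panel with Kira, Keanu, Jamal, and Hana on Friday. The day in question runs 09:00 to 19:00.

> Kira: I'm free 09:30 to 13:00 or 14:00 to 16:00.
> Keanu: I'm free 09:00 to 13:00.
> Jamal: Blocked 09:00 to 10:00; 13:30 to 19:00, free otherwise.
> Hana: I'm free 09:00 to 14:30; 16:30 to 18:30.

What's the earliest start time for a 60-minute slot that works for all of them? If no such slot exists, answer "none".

10:00

Kira free: 09:30-13:00, 14:00-16:00.
Keanu free: 09:00-13:00.
Jamal free: 10:00-13:30 (invert busy blocks within the working day).
Hana free: 09:00-14:30, 16:30-18:30.
Kira ∩ Keanu: 09:30-13:00.
Kira ∩ Keanu ∩ Jamal: 10:00-13:00.
Kira ∩ Keanu ∩ Jamal ∩ Hana: 10:00-13:00.
The first common window of at least 60 minutes is 10:00-13:00, so the earliest start is 10:00.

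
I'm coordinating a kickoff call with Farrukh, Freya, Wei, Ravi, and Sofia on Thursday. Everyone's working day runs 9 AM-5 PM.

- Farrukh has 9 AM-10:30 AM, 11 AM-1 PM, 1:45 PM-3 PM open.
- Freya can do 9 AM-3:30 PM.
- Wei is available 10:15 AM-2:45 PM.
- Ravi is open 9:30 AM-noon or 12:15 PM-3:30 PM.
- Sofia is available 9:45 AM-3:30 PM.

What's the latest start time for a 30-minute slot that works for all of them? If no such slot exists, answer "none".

14:15

Farrukh ∩ Freya: 09:00-10:30, 11:00-13:00, 13:45-15:00.
Farrukh ∩ Freya ∩ Wei: 10:15-10:30, 11:00-13:00, 13:45-14:45.
Farrukh ∩ Freya ∩ Wei ∩ Ravi: 10:15-10:30, 11:00-12:00, 12:15-13:00, 13:45-14:45.
Farrukh ∩ Freya ∩ Wei ∩ Ravi ∩ Sofia: 10:15-10:30, 11:00-12:00, 12:15-13:00, 13:45-14:45.
The last common window of at least 30 minutes is 13:45-14:45; a 30-minute meeting can start as late as 14:15 and still end by 14:45.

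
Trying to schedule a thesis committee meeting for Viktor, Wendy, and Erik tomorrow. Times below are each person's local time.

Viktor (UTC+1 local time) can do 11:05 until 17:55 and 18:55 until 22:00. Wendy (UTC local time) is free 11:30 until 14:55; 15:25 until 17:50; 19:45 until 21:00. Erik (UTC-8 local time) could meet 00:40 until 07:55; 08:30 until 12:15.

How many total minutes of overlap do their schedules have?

290

Viktor in UTC: 10:05-16:55, 17:55-21:00 (subtract 1h to convert from UTC+1).
Wendy in UTC: 11:30-14:55, 15:25-17:50, 19:45-21:00.
Erik in UTC: 08:40-15:55, 16:30-20:15 (add 8h to convert from UTC-8).
Viktor ∩ Wendy: 11:30-14:55, 15:25-16:55, 19:45-21:00.
Viktor ∩ Wendy ∩ Erik: 11:30-14:55, 15:25-15:55, 16:30-16:55, 19:45-20:15.
So the common availability across everyone is 11:30-14:55, 15:25-15:55, 16:30-16:55, 19:45-20:15.
Summing the common windows: 205 + 30 + 25 + 30 = 290 minutes.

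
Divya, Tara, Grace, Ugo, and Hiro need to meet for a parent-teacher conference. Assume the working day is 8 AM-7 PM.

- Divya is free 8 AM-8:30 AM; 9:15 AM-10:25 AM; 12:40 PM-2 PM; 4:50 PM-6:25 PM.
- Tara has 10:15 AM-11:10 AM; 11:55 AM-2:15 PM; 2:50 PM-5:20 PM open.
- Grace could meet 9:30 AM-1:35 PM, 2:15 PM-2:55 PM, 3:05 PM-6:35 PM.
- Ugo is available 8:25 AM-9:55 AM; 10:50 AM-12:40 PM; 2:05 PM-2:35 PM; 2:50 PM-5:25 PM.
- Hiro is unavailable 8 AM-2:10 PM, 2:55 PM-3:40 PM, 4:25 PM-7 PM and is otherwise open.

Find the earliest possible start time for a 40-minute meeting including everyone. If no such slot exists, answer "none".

Divya free: 08:00-08:30, 09:15-10:25, 12:40-14:00, 16:50-18:25.
Tara free: 10:15-11:10, 11:55-14:15, 14:50-17:20.
Grace free: 09:30-13:35, 14:15-14:55, 15:05-18:35.
Ugo free: 08:25-09:55, 10:50-12:40, 14:05-14:35, 14:50-17:25.
Hiro free: 14:10-14:55, 15:40-16:25 (invert busy blocks within the working day).
Divya ∩ Tara: 10:15-10:25, 12:40-14:00, 16:50-17:20.
Divya ∩ Tara ∩ Grace: 10:15-10:25, 12:40-13:35, 16:50-17:20.
Divya ∩ Tara ∩ Grace ∩ Ugo: 16:50-17:20.
Divya ∩ Tara ∩ Grace ∩ Ugo ∩ Hiro: ∅.
There is no time when everyone is free.
No common window is at least 40 minutes long.

none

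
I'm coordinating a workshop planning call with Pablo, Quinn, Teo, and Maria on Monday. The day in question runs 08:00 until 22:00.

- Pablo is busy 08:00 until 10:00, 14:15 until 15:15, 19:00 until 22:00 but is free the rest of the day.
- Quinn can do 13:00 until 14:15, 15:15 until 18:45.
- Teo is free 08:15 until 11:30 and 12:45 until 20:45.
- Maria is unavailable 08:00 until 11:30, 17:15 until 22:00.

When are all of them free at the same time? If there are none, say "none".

Pablo free: 10:00-14:15, 15:15-19:00 (invert busy blocks within the working day).
Quinn free: 13:00-14:15, 15:15-18:45.
Teo free: 08:15-11:30, 12:45-20:45.
Maria free: 11:30-17:15 (invert busy blocks within the working day).
Pablo ∩ Quinn: 13:00-14:15, 15:15-18:45.
Pablo ∩ Quinn ∩ Teo: 13:00-14:15, 15:15-18:45.
Pablo ∩ Quinn ∩ Teo ∩ Maria: 13:00-14:15, 15:15-17:15.
So the common availability across everyone is 13:00-14:15, 15:15-17:15.

13:00-14:15, 15:15-17:15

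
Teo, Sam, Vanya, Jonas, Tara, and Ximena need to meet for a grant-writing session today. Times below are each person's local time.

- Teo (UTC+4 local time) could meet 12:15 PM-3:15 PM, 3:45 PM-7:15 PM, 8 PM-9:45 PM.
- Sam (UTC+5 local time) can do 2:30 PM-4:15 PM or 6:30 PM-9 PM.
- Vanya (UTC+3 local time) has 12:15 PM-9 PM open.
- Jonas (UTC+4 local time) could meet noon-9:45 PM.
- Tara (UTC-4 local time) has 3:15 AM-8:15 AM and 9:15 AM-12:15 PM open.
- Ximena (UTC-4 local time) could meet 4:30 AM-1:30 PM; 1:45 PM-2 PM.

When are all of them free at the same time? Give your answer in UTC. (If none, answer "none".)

09:30-11:15, 13:30-15:15

Teo in UTC: 08:15-11:15, 11:45-15:15, 16:00-17:45 (subtract 4h to convert from UTC+4).
Sam in UTC: 09:30-11:15, 13:30-16:00 (subtract 5h to convert from UTC+5).
Vanya in UTC: 09:15-18:00 (subtract 3h to convert from UTC+3).
Jonas in UTC: 08:00-17:45 (subtract 4h to convert from UTC+4).
Tara in UTC: 07:15-12:15, 13:15-16:15 (add 4h to convert from UTC-4).
Ximena in UTC: 08:30-17:30, 17:45-18:00 (add 4h to convert from UTC-4).
Teo ∩ Sam: 09:30-11:15, 13:30-15:15.
Teo ∩ Sam ∩ Vanya: 09:30-11:15, 13:30-15:15.
Teo ∩ Sam ∩ Vanya ∩ Jonas: 09:30-11:15, 13:30-15:15.
Teo ∩ Sam ∩ Vanya ∩ Jonas ∩ Tara: 09:30-11:15, 13:30-15:15.
Teo ∩ Sam ∩ Vanya ∩ Jonas ∩ Tara ∩ Ximena: 09:30-11:15, 13:30-15:15.
So the common availability across everyone is 09:30-11:15, 13:30-15:15.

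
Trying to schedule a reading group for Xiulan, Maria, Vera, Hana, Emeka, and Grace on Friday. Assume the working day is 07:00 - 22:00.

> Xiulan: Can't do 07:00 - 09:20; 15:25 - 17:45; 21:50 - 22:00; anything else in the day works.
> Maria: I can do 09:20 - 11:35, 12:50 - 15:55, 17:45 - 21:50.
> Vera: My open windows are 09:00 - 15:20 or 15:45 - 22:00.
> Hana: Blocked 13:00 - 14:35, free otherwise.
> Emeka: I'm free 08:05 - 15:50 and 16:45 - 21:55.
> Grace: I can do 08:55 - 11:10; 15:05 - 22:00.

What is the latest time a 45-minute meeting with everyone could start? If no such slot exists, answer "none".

Xiulan free: 09:20-15:25, 17:45-21:50 (invert busy blocks within the working day).
Maria free: 09:20-11:35, 12:50-15:55, 17:45-21:50.
Vera free: 09:00-15:20, 15:45-22:00.
Hana free: 07:00-13:00, 14:35-22:00 (invert busy blocks within the working day).
Emeka free: 08:05-15:50, 16:45-21:55.
Grace free: 08:55-11:10, 15:05-22:00.
Xiulan ∩ Maria: 09:20-11:35, 12:50-15:25, 17:45-21:50.
Xiulan ∩ Maria ∩ Vera: 09:20-11:35, 12:50-15:20, 17:45-21:50.
Xiulan ∩ Maria ∩ Vera ∩ Hana: 09:20-11:35, 12:50-13:00, 14:35-15:20, 17:45-21:50.
Xiulan ∩ Maria ∩ Vera ∩ Hana ∩ Emeka: 09:20-11:35, 12:50-13:00, 14:35-15:20, 17:45-21:50.
Xiulan ∩ Maria ∩ Vera ∩ Hana ∩ Emeka ∩ Grace: 09:20-11:10, 15:05-15:20, 17:45-21:50.
The last common window of at least 45 minutes is 17:45-21:50; a 45-minute meeting can start as late as 21:05 and still end by 21:50.

21:05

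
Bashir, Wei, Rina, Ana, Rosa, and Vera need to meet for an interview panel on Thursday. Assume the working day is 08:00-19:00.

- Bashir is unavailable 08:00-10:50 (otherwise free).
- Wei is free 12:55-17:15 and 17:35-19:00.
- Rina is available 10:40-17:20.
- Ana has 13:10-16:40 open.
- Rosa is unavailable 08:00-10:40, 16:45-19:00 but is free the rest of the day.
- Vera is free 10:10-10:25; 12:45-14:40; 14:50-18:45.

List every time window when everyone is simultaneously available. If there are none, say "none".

13:10-14:40, 14:50-16:40

Bashir free: 10:50-19:00 (invert busy blocks within the working day).
Wei free: 12:55-17:15, 17:35-19:00.
Rina free: 10:40-17:20.
Ana free: 13:10-16:40.
Rosa free: 10:40-16:45 (invert busy blocks within the working day).
Vera free: 10:10-10:25, 12:45-14:40, 14:50-18:45.
Bashir ∩ Wei: 12:55-17:15, 17:35-19:00.
Bashir ∩ Wei ∩ Rina: 12:55-17:15.
Bashir ∩ Wei ∩ Rina ∩ Ana: 13:10-16:40.
Bashir ∩ Wei ∩ Rina ∩ Ana ∩ Rosa: 13:10-16:40.
Bashir ∩ Wei ∩ Rina ∩ Ana ∩ Rosa ∩ Vera: 13:10-14:40, 14:50-16:40.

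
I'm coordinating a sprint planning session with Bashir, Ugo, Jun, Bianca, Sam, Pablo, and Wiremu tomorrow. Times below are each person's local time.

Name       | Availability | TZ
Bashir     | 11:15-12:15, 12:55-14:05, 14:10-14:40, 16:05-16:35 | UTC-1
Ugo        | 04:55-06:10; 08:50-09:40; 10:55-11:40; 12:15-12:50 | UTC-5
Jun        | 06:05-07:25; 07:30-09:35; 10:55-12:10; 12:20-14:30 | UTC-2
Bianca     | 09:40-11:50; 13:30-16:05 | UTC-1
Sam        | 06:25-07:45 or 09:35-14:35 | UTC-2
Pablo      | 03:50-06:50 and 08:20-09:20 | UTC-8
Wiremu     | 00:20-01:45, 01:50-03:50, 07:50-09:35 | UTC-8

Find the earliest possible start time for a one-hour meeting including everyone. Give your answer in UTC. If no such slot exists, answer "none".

none

Bashir in UTC: 12:15-13:15, 13:55-15:05, 15:10-15:40, 17:05-17:35 (add 1h to convert from UTC-1).
Ugo in UTC: 09:55-11:10, 13:50-14:40, 15:55-16:40, 17:15-17:50 (add 5h to convert from UTC-5).
Jun in UTC: 08:05-09:25, 09:30-11:35, 12:55-14:10, 14:20-16:30 (add 2h to convert from UTC-2).
Bianca in UTC: 10:40-12:50, 14:30-17:05 (add 1h to convert from UTC-1).
Sam in UTC: 08:25-09:45, 11:35-16:35 (add 2h to convert from UTC-2).
Pablo in UTC: 11:50-14:50, 16:20-17:20 (add 8h to convert from UTC-8).
Wiremu in UTC: 08:20-09:45, 09:50-11:50, 15:50-17:35 (add 8h to convert from UTC-8).
Bashir ∩ Ugo: 13:55-14:40, 17:15-17:35.
Bashir ∩ Ugo ∩ Jun: 13:55-14:10, 14:20-14:40.
Bashir ∩ Ugo ∩ Jun ∩ Bianca: 14:30-14:40.
Bashir ∩ Ugo ∩ Jun ∩ Bianca ∩ Sam: 14:30-14:40.
Bashir ∩ Ugo ∩ Jun ∩ Bianca ∩ Sam ∩ Pablo: 14:30-14:40.
Bashir ∩ Ugo ∩ Jun ∩ Bianca ∩ Sam ∩ Pablo ∩ Wiremu: ∅.
There is no time when everyone is free.
No common window is at least 60 minutes long.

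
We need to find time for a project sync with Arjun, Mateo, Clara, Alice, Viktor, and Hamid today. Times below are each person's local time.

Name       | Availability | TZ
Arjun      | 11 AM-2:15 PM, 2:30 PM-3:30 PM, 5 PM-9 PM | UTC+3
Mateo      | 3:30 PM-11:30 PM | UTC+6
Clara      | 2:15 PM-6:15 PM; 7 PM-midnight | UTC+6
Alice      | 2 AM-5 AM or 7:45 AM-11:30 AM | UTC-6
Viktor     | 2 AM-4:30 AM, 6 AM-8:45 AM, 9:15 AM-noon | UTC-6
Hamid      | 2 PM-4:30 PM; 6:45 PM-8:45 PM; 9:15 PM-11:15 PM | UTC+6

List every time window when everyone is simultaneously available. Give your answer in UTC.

09:30-10:30, 14:00-14:45, 15:15-17:15

Arjun in UTC: 08:00-11:15, 11:30-12:30, 14:00-18:00 (subtract 3h to convert from UTC+3).
Mateo in UTC: 09:30-17:30 (subtract 6h to convert from UTC+6).
Clara in UTC: 08:15-12:15, 13:00-18:00 (subtract 6h to convert from UTC+6).
Alice in UTC: 08:00-11:00, 13:45-17:30 (add 6h to convert from UTC-6).
Viktor in UTC: 08:00-10:30, 12:00-14:45, 15:15-18:00 (add 6h to convert from UTC-6).
Hamid in UTC: 08:00-10:30, 12:45-14:45, 15:15-17:15 (subtract 6h to convert from UTC+6).
Arjun ∩ Mateo: 09:30-11:15, 11:30-12:30, 14:00-17:30.
Arjun ∩ Mateo ∩ Clara: 09:30-11:15, 11:30-12:15, 14:00-17:30.
Arjun ∩ Mateo ∩ Clara ∩ Alice: 09:30-11:00, 14:00-17:30.
Arjun ∩ Mateo ∩ Clara ∩ Alice ∩ Viktor: 09:30-10:30, 14:00-14:45, 15:15-17:30.
Arjun ∩ Mateo ∩ Clara ∩ Alice ∩ Viktor ∩ Hamid: 09:30-10:30, 14:00-14:45, 15:15-17:15.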